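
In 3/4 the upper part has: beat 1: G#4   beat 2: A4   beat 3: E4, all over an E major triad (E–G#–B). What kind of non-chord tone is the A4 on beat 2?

The harmony at that moment is E major triad (E, G#, B); A4 is not a chord tone.
It is approached by step up from G#4 and left by leap down to E4.
Step in, leap out, on a weak beat — an escape tone.

Escape tone.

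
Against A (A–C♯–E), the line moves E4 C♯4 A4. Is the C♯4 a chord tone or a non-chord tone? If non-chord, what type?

A major triad contains A, C♯, E; C♯ is the third, so it is a chord tone.

Chord tone (the third of A major triad).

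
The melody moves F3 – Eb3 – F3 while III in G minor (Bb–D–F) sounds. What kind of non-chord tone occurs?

The harmony at that moment is Bb major triad (Bb, D, F); Eb3 is not a chord tone.
It is approached by step down from F3 and left by step up to F3.
Step away and step back to the same note — a neighbor tone (lower neighbor).

Eb3 is a neighbor tone.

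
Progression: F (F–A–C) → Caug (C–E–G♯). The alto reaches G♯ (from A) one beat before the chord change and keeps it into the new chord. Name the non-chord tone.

G♯ is an anticipation.

The harmony at that moment is F major triad (F, A, C); G♯ is not a chord tone.
It is approached by step down from A and then sustained as the same pitch into the next harmony.
Arriving early and becoming a chord tone when the harmony changes — an anticipation.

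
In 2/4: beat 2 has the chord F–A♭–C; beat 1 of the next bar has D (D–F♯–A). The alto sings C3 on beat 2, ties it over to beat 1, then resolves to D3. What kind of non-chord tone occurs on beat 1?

Retardation.

The harmony at that moment is D major triad (D, F♯, A); C3 is not a chord tone.
It is held over (the same pitch as the preceding C3) and left by step up to D3.
Held over from the previous chord and resolving up by step — a retardation.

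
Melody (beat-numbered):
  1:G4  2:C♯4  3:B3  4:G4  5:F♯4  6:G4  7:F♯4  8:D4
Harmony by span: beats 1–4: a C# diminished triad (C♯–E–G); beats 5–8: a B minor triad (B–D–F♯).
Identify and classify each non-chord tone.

B3 (beat 3) — escape tone; G4 (beat 6) — neighbor tone.

The harmony at that moment is C♯ diminished triad (C♯, E, G); B3 is not a chord tone.
It is approached by step down from C♯4 and left by leap up to G4.
Step in, leap out — an escape tone.
The harmony at that moment is B minor triad (B, D, F♯); G4 is not a chord tone.
It is approached by step up from F♯4 and left by step down to F♯4.
Step away and step back to the same note — a neighbor tone (upper neighbor).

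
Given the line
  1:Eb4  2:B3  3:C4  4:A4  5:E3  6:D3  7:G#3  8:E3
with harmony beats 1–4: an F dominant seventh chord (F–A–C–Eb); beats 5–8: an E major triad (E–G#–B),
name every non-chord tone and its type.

B3 (beat 2) — appoggiatura; D3 (beat 6) — escape tone.

The harmony at that moment is F dominant seventh chord (F, A, C, Eb); B3 is not a chord tone.
It is approached by leap down from Eb4 and left by step up to C4.
Leap in, step out — an appoggiatura.
The harmony at that moment is E major triad (E, G#, B); D3 is not a chord tone.
It is approached by step down from E3 and left by leap up to G#3.
Step in, leap out — an escape tone.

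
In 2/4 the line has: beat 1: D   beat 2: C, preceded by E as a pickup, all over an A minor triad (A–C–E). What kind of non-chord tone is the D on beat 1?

The harmony at that moment is A minor triad (A, C, E); D is not a chord tone.
It is approached by step down from E and left by step down to C.
Step in, step out in the same direction — a passing tone.

Passing tone.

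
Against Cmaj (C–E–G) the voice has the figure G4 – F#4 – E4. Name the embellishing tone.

F#4 is a passing tone.

The harmony at that moment is C major triad (C, E, G); F#4 is not a chord tone.
It is approached by step down from G4 and left by step down to E4.
Step in, step out in the same direction — a passing tone.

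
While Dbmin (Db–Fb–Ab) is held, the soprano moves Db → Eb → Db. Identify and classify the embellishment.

Eb is a neighbor tone.

The harmony at that moment is Db minor triad (Db, Fb, Ab); Eb is not a chord tone.
It is approached by step up from Db and left by step down to Db.
Step away and step back to the same note — a neighbor tone (upper neighbor).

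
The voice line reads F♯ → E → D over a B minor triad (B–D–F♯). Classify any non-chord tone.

The harmony at that moment is B minor triad (B, D, F♯); E is not a chord tone.
It is approached by step down from F♯ and left by step down to D.
Step in, step out in the same direction — a passing tone.

E is a passing tone.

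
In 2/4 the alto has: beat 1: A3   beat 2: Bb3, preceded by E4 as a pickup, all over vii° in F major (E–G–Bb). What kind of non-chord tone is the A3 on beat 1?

The harmony at that moment is E diminished triad (E, G, Bb); A3 is not a chord tone.
It is approached by leap down from E4 and left by step up to Bb3.
Leap in, step out, metrically accented — an appoggiatura.

Appoggiatura.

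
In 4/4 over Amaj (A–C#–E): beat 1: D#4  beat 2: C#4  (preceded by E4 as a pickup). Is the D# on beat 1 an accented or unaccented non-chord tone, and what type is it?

Accented passing tone.

The harmony at that moment is A major triad (A, C#, E); D#4 is not a chord tone.
It is approached by step down from E4 and left by step down to C#4.
Step in, step out in the same direction — a passing tone.
It falls on the downbeat, so it is accented.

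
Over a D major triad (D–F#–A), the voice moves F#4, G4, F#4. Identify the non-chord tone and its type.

G4 is a neighbor tone.

The harmony at that moment is D major triad (D, F#, A); G4 is not a chord tone.
It is approached by step up from F#4 and left by step down to F#4.
Step away and step back to the same note — a neighbor tone (upper neighbor).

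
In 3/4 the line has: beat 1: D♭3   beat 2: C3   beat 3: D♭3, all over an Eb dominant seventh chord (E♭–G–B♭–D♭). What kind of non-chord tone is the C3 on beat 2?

Lower neighbor tone.

The harmony at that moment is E♭ dominant seventh chord (E♭, G, B♭, D♭); C3 is not a chord tone.
It is approached by step down from D♭3 and left by step up to D♭3.
Step away and step back to the same note — a neighbor tone (lower neighbor).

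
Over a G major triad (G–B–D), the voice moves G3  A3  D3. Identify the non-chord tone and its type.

The harmony at that moment is G major triad (G, B, D); A3 is not a chord tone.
It is approached by step up from G3 and left by leap down to D3.
Step in, leap out — an escape tone.

A3 is an escape tone.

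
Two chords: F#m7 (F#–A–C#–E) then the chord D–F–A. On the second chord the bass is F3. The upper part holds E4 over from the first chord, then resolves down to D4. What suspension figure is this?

7–6 suspension.

At the second chord the bass is F3. The suspended E4 lies a seventh above the bass; after resolving down by step to D4, the interval above the bass becomes a sixth.
Suspension figures are named by those two intervals: 7–6.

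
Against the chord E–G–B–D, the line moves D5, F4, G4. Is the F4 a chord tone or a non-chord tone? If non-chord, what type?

Non-chord tone — an appoggiatura.

The harmony at that moment is E minor seventh chord (E, G, B, D); F4 is not a chord tone.
It is approached by leap down from D5 and left by step up to G4.
Leap in, step out — an appoggiatura.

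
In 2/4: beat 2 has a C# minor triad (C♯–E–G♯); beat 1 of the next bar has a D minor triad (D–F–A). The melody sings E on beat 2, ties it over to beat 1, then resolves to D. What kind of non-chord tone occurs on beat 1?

The harmony at that moment is D minor triad (D, F, A); E is not a chord tone.
It is held over (the same pitch as the preceding E) and left by step down to D.
Held over from the previous chord and resolving down by step — a suspension.

Suspension.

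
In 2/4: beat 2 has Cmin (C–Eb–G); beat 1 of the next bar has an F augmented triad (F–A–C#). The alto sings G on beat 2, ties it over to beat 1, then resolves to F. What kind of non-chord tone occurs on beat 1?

The harmony at that moment is F augmented triad (F, A, C#); G is not a chord tone.
It is held over (the same pitch as the preceding G) and left by step down to F.
Held over from the previous chord and resolving down by step — a suspension.

Suspension.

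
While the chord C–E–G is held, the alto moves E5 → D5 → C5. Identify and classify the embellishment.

D5 is a passing tone.

The harmony at that moment is C major triad (C, E, G); D5 is not a chord tone.
It is approached by step down from E5 and left by step down to C5.
Step in, step out in the same direction — a passing tone.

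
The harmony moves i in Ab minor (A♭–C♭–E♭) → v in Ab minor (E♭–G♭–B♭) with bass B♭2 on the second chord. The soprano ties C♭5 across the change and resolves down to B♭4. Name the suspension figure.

9–8 suspension.

At the second chord the bass is B♭2. The suspended C♭5 lies a ninth above the bass; after resolving down by step to B♭4, the interval above the bass becomes an octave.
Suspension figures are named by those two intervals: 9–8.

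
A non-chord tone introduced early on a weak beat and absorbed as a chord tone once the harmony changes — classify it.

Anticipation.

Approach: ahead of the chord change (typically by step), so it is dissonant against the current harmony. Departure: none — the same pitch is restated or held and is a chord tone of the new harmony.
Dissonant first, consonant once the harmony catches up: the note simply arrives early — an anticipation. (The reverse timing, consonant first and dissonant after the change, would be a suspension or retardation.)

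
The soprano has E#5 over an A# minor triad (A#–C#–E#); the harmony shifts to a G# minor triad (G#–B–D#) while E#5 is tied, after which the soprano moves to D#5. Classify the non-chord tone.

E#5 is a suspension.

The harmony at that moment is G# minor triad (G#, B, D#); E#5 is not a chord tone.
It is held over (the same pitch as the preceding E#5) and left by step down to D#5.
Held over from the previous chord and resolving down by step — a suspension.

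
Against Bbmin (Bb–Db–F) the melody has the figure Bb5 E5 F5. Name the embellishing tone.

The harmony at that moment is Bb minor triad (Bb, Db, F); E5 is not a chord tone.
It is approached by leap down from Bb5 and left by step up to F5.
Leap in, step out — an appoggiatura.

E5 is an appoggiatura.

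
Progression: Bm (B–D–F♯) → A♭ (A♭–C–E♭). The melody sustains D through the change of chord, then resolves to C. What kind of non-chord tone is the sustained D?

D is a suspension.

The harmony at that moment is A♭ major triad (A♭, C, E♭); D is not a chord tone.
It is held over (the same pitch as the preceding D) and left by step down to C.
Held over from the previous chord and resolving down by step — a suspension.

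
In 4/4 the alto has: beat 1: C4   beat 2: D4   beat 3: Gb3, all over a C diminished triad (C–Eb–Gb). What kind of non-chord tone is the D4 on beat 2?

Escape tone.

The harmony at that moment is C diminished triad (C, Eb, Gb); D4 is not a chord tone.
It is approached by step up from C4 and left by leap down to Gb3.
Step in, leap out, on a weak beat — an escape tone.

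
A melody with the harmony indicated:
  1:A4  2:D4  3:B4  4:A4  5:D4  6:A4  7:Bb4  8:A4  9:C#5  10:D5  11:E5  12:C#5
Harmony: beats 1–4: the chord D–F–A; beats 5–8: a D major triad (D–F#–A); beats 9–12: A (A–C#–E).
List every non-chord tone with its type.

B4 (beat 3) — appoggiatura; Bb4 (beat 7) — neighbor tone; D5 (beat 10) — passing tone.

The harmony at that moment is D minor triad (D, F, A); B4 is not a chord tone.
It is approached by leap up from D4 and left by step down to A4.
Leap in, step out — an appoggiatura.
The harmony at that moment is D major triad (D, F#, A); Bb4 is not a chord tone.
It is approached by step up from A4 and left by step down to A4.
Step away and step back to the same note — a neighbor tone (upper neighbor).
The harmony at that moment is A major triad (A, C#, E); D5 is not a chord tone.
It is approached by step up from C#5 and left by step up to E5.
Step in, step out in the same direction — a passing tone.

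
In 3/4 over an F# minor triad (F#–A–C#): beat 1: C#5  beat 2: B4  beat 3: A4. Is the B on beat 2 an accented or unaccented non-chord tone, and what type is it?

Unaccented passing tone.

The harmony at that moment is F# minor triad (F#, A, C#); B4 is not a chord tone.
It is approached by step down from C#5 and left by step down to A4.
Step in, step out in the same direction — a passing tone.
It falls on a weak beat, so it is unaccented.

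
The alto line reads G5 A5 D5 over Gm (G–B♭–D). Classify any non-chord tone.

A5 is an escape tone.

The harmony at that moment is G minor triad (G, B♭, D); A5 is not a chord tone.
It is approached by step up from G5 and left by leap down to D5.
Step in, leap out — an escape tone.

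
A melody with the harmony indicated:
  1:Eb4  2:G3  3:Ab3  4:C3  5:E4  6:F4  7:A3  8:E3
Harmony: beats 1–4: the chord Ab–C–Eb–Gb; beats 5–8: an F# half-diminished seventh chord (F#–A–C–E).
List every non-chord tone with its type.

The harmony at that moment is Ab dominant seventh chord (Ab, C, Eb, Gb); G3 is not a chord tone.
It is approached by leap down from Eb4 and left by step up to Ab3.
Leap in, step out — an appoggiatura.
The harmony at that moment is F# half-diminished seventh chord (F#, A, C, E); F4 is not a chord tone.
It is approached by step up from E4 and left by leap down to A3.
Step in, leap out — an escape tone.

G3 (beat 2) — appoggiatura; F4 (beat 6) — escape tone.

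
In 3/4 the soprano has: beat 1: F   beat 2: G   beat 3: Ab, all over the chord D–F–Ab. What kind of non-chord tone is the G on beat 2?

The harmony at that moment is D diminished triad (D, F, Ab); G is not a chord tone.
It is approached by step up from F and left by step up to Ab.
Step in, step out in the same direction — a passing tone.

Passing tone.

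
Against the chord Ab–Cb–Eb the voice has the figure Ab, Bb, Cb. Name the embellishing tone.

The harmony at that moment is Ab minor triad (Ab, Cb, Eb); Bb is not a chord tone.
It is approached by step up from Ab and left by step up to Cb.
Step in, step out in the same direction — a passing tone.

Bb is a passing tone.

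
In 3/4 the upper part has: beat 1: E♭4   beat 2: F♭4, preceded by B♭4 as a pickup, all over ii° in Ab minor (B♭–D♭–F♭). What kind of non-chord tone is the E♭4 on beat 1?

The harmony at that moment is B♭ diminished triad (B♭, D♭, F♭); E♭4 is not a chord tone.
It is approached by leap down from B♭4 and left by step up to F♭4.
Leap in, step out, metrically accented — an appoggiatura.

Appoggiatura.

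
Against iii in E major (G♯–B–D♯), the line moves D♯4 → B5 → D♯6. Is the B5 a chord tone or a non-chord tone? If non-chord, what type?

Chord tone (the third of G# minor triad).

G# minor triad contains G♯, B, D♯; B is the third, so it is a chord tone.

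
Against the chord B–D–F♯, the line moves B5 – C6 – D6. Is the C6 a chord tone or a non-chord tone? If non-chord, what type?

Non-chord tone — a passing tone.

The harmony at that moment is B minor triad (B, D, F♯); C6 is not a chord tone.
It is approached by step up from B5 and left by step up to D6.
Step in, step out in the same direction — a passing tone.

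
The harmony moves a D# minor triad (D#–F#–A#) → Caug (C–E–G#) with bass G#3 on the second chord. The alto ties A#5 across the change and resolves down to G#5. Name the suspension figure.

9–8 suspension.

At the second chord the bass is G#3. The suspended A#5 lies a ninth above the bass; after resolving down by step to G#5, the interval above the bass becomes an octave.
Suspension figures are named by those two intervals: 9–8.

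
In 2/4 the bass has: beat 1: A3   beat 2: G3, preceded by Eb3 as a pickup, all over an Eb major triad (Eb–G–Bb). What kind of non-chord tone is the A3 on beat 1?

The harmony at that moment is Eb major triad (Eb, G, Bb); A3 is not a chord tone.
It is approached by leap up from Eb3 and left by step down to G3.
Leap in, step out, metrically accented — an appoggiatura.

Appoggiatura.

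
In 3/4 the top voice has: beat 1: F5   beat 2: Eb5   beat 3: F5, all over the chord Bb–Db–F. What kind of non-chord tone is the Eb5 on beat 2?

Lower neighbor tone.

The harmony at that moment is Bb minor triad (Bb, Db, F); Eb5 is not a chord tone.
It is approached by step down from F5 and left by step up to F5.
Step away and step back to the same note — a neighbor tone (lower neighbor).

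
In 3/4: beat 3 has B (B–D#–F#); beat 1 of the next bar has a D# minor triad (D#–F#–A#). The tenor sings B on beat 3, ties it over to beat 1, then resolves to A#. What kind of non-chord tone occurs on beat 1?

Suspension.

The harmony at that moment is D# minor triad (D#, F#, A#); B is not a chord tone.
It is held over (the same pitch as the preceding B) and left by step down to A#.
Held over from the previous chord and resolving down by step — a suspension.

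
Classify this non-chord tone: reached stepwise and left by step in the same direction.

Approach: by step. Departure: by step, continuing in the same direction.
Stepwise on both sides with no change of direction means the note fills in the space between two different chord tones — a passing tone. (Had it turned back to its starting note it would be a neighbor tone instead.)

Passing tone.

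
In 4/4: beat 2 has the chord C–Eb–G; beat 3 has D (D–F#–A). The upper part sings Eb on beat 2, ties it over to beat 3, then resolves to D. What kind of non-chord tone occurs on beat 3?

Suspension.

The harmony at that moment is D major triad (D, F#, A); Eb is not a chord tone.
It is held over (the same pitch as the preceding Eb) and left by step down to D.
Held over from the previous chord and resolving down by step — a suspension.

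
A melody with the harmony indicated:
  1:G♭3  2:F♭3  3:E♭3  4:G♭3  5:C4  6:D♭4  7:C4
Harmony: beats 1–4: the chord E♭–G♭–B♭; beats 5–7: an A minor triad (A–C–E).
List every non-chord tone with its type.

F♭3 (beat 2) — passing tone; D♭4 (beat 6) — neighbor tone.

The harmony at that moment is E♭ minor triad (E♭, G♭, B♭); F♭3 is not a chord tone.
It is approached by step down from G♭3 and left by step down to E♭3.
Step in, step out in the same direction — a passing tone.
The harmony at that moment is A minor triad (A, C, E); D♭4 is not a chord tone.
It is approached by step up from C4 and left by step down to C4.
Step away and step back to the same note — a neighbor tone (upper neighbor).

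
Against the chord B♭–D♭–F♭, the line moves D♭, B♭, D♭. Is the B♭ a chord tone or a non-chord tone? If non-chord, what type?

Bb diminished triad contains B♭, D♭, F♭; B♭ is the root, so it is a chord tone.

Chord tone (the root of Bb diminished triad).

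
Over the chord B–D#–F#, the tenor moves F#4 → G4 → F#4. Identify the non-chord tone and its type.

The harmony at that moment is B major triad (B, D#, F#); G4 is not a chord tone.
It is approached by step up from F#4 and left by step down to F#4.
Step away and step back to the same note — a neighbor tone (upper neighbor).

G4 is a neighbor tone.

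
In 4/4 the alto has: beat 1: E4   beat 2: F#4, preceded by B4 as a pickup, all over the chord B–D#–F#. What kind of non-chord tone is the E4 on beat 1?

Appoggiatura.

The harmony at that moment is B major triad (B, D#, F#); E4 is not a chord tone.
It is approached by leap down from B4 and left by step up to F#4.
Leap in, step out, metrically accented — an appoggiatura.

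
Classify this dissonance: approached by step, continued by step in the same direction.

Passing tone.

Approach: by step. Departure: by step, continuing in the same direction.
Stepwise on both sides with no change of direction means the note fills in the space between two different chord tones — a passing tone. (Had it turned back to its starting note it would be a neighbor tone instead.)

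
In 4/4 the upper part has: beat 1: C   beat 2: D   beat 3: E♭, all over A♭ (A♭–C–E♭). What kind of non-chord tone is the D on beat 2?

The harmony at that moment is A♭ major triad (A♭, C, E♭); D is not a chord tone.
It is approached by step up from C and left by step up to E♭.
Step in, step out in the same direction — a passing tone.

Passing tone.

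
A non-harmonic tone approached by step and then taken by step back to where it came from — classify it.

Approach: by step. Departure: by step in the opposite direction, back to the starting pitch.
Stepwise on both sides but reversing to return to the same chord tone — a neighbor tone. (Had it continued onward in the same direction it would be a passing tone instead.)

Neighbor tone.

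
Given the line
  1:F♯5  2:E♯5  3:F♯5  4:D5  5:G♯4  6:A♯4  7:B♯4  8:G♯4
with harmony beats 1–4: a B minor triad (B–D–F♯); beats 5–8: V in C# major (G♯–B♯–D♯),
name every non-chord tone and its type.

The harmony at that moment is B minor triad (B, D, F♯); E♯5 is not a chord tone.
It is approached by step down from F♯5 and left by step up to F♯5.
Step away and step back to the same note — a neighbor tone (lower neighbor).
The harmony at that moment is G♯ major triad (G♯, B♯, D♯); A♯4 is not a chord tone.
It is approached by step up from G♯4 and left by step up to B♯4.
Step in, step out in the same direction — a passing tone.

E♯5 (beat 2) — neighbor tone; A♯4 (beat 6) — passing tone.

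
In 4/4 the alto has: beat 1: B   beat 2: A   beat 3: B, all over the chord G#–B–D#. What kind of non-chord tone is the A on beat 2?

Lower neighbor tone.

The harmony at that moment is G# minor triad (G#, B, D#); A is not a chord tone.
It is approached by step down from B and left by step up to B.
Step away and step back to the same note — a neighbor tone (lower neighbor).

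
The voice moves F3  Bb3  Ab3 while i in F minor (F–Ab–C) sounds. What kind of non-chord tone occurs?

The harmony at that moment is F minor triad (F, Ab, C); Bb3 is not a chord tone.
It is approached by leap up from F3 and left by step down to Ab3.
Leap in, step out — an appoggiatura.

Bb3 is an appoggiatura.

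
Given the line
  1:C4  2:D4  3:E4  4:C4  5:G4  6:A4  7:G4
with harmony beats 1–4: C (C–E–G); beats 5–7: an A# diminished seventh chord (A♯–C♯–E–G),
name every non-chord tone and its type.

The harmony at that moment is C major triad (C, E, G); D4 is not a chord tone.
It is approached by step up from C4 and left by step up to E4.
Step in, step out in the same direction — a passing tone.
The harmony at that moment is A♯ diminished seventh chord (A♯, C♯, E, G); A4 is not a chord tone.
It is approached by step up from G4 and left by step down to G4.
Step away and step back to the same note — a neighbor tone (upper neighbor).

D4 (beat 2) — passing tone; A4 (beat 6) — neighbor tone.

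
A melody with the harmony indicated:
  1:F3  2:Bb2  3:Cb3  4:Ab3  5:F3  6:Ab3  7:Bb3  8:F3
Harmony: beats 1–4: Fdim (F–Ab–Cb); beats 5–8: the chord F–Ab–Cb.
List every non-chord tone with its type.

The harmony at that moment is F diminished triad (F, Ab, Cb); Bb2 is not a chord tone.
It is approached by leap down from F3 and left by step up to Cb3.
Leap in, step out — an appoggiatura.
The harmony at that moment is F diminished triad (F, Ab, Cb); Bb3 is not a chord tone.
It is approached by step up from Ab3 and left by leap down to F3.
Step in, leap out — an escape tone.

Bb2 (beat 2) — appoggiatura; Bb3 (beat 7) — escape tone.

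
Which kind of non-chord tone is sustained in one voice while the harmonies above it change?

Pedal tone.

Approach: none. Departure: none — a single pitch is sustained while the chords change around it, passing through harmonies that do not contain it.
No melodic motion at all; the dissonance is created entirely by the moving harmonies against the stationary note — a pedal tone (pedal point).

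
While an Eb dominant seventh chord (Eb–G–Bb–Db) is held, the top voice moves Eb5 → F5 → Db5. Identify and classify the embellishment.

The harmony at that moment is Eb dominant seventh chord (Eb, G, Bb, Db); F5 is not a chord tone.
It is approached by step up from Eb5 and left by leap down to Db5.
Step in, leap out — an escape tone.

F5 is an escape tone.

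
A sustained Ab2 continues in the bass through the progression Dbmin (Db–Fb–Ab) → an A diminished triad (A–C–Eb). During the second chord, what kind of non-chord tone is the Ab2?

The harmony at that moment is A diminished triad (A, C, Eb); Ab2 is not a chord tone.
It is held over (the same pitch as the preceding Ab2) and then sustained as the same pitch into the next harmony.
Sustained through a change of harmony — a pedal tone.

Pedal tone (pedal point).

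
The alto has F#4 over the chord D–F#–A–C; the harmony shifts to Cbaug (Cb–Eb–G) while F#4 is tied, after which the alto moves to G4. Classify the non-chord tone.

F#4 is a retardation.

The harmony at that moment is Cb augmented triad (Cb, Eb, G); F#4 is not a chord tone.
It is held over (the same pitch as the preceding F#4) and left by step up to G4.
Held over from the previous chord and resolving up by step — a retardation.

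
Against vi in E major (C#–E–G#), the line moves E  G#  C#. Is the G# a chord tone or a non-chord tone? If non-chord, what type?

C# minor triad contains C#, E, G#; G# is the fifth, so it is a chord tone.

Chord tone (the fifth of C# minor triad).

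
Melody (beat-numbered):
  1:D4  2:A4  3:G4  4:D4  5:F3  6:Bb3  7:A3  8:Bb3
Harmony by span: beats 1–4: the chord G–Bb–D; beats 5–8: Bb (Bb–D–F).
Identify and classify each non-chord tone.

The harmony at that moment is G minor triad (G, Bb, D); A4 is not a chord tone.
It is approached by leap up from D4 and left by step down to G4.
Leap in, step out — an appoggiatura.
The harmony at that moment is Bb major triad (Bb, D, F); A3 is not a chord tone.
It is approached by step down from Bb3 and left by step up to Bb3.
Step away and step back to the same note — a neighbor tone (lower neighbor).

A4 (beat 2) — appoggiatura; A3 (beat 7) — neighbor tone.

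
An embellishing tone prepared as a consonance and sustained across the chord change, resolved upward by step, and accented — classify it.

Approach: by preparation — the pitch is first a chord tone, then held (tied or repeated) while the harmony changes under it. Departure: up by step. Metric position: strong.
A prepared dissonance that resolves upward by step — a retardation. (The same figure resolving downward would be a suspension.)

Retardation.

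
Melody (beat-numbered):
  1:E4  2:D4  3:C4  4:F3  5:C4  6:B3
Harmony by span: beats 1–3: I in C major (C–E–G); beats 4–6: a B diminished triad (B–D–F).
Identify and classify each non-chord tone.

D4 (beat 2) — passing tone; C4 (beat 5) — appoggiatura.

The harmony at that moment is C major triad (C, E, G); D4 is not a chord tone.
It is approached by step down from E4 and left by step down to C4.
Step in, step out in the same direction — a passing tone.
The harmony at that moment is B diminished triad (B, D, F); C4 is not a chord tone.
It is approached by leap up from F3 and left by step down to B3.
Leap in, step out — an appoggiatura.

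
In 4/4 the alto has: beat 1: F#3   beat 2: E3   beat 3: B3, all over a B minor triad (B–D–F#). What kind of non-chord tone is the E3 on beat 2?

The harmony at that moment is B minor triad (B, D, F#); E3 is not a chord tone.
It is approached by step down from F#3 and left by leap up to B3.
Step in, leap out, on a weak beat — an escape tone.

Escape tone.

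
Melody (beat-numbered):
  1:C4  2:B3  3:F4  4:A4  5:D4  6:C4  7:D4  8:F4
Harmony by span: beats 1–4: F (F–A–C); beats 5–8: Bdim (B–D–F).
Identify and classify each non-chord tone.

B3 (beat 2) — escape tone; C4 (beat 6) — neighbor tone.

The harmony at that moment is F major triad (F, A, C); B3 is not a chord tone.
It is approached by step down from C4 and left by leap up to F4.
Step in, leap out — an escape tone.
The harmony at that moment is B diminished triad (B, D, F); C4 is not a chord tone.
It is approached by step down from D4 and left by step up to D4.
Step away and step back to the same note — a neighbor tone (lower neighbor).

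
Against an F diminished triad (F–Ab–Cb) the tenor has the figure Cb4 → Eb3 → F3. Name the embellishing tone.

Eb3 is an appoggiatura.

The harmony at that moment is F diminished triad (F, Ab, Cb); Eb3 is not a chord tone.
It is approached by leap down from Cb4 and left by step up to F3.
Leap in, step out — an appoggiatura.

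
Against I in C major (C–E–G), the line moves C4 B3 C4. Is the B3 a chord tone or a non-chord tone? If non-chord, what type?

Non-chord tone — a neighbor tone.

The harmony at that moment is C major triad (C, E, G); B3 is not a chord tone.
It is approached by step down from C4 and left by step up to C4.
Step away and step back to the same note — a neighbor tone (lower neighbor).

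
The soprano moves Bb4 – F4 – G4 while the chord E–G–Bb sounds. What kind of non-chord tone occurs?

F4 is an appoggiatura.

The harmony at that moment is E diminished triad (E, G, Bb); F4 is not a chord tone.
It is approached by leap down from Bb4 and left by step up to G4.
Leap in, step out — an appoggiatura.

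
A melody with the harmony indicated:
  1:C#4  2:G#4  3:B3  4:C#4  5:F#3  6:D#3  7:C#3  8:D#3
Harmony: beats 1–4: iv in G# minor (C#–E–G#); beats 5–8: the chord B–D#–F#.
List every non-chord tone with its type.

B3 (beat 3) — appoggiatura; C#3 (beat 7) — neighbor tone.

The harmony at that moment is C# minor triad (C#, E, G#); B3 is not a chord tone.
It is approached by leap down from G#4 and left by step up to C#4.
Leap in, step out — an appoggiatura.
The harmony at that moment is B major triad (B, D#, F#); C#3 is not a chord tone.
It is approached by step down from D#3 and left by step up to D#3.
Step away and step back to the same note — a neighbor tone (lower neighbor).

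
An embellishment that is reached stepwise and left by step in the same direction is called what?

Passing tone.

Approach: by step. Departure: by step, continuing in the same direction.
Stepwise on both sides with no change of direction means the note fills in the space between two different chord tones — a passing tone. (Had it turned back to its starting note it would be a neighbor tone instead.)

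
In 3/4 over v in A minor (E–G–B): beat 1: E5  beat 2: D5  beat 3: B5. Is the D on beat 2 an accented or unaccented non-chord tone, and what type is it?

Unaccented escape tone.

The harmony at that moment is E minor triad (E, G, B); D5 is not a chord tone.
It is approached by step down from E5 and left by leap up to B5.
Step in, leap out — an escape tone.
It falls on a weak beat, so it is unaccented.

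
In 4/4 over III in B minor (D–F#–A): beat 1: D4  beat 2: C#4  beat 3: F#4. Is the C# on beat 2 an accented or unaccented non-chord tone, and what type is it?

The harmony at that moment is D major triad (D, F#, A); C#4 is not a chord tone.
It is approached by step down from D4 and left by leap up to F#4.
Step in, leap out — an escape tone.
It falls on a weak beat, so it is unaccented.

Unaccented escape tone.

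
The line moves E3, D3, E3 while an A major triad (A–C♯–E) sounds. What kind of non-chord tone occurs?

The harmony at that moment is A major triad (A, C♯, E); D3 is not a chord tone.
It is approached by step down from E3 and left by step up to E3.
Step away and step back to the same note — a neighbor tone (lower neighbor).

D3 is a neighbor tone.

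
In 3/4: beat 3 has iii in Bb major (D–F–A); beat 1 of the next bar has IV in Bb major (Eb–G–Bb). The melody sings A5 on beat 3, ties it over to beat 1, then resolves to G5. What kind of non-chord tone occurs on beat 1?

The harmony at that moment is Eb major triad (Eb, G, Bb); A5 is not a chord tone.
It is held over (the same pitch as the preceding A5) and left by step down to G5.
Held over from the previous chord and resolving down by step — a suspension.

Suspension.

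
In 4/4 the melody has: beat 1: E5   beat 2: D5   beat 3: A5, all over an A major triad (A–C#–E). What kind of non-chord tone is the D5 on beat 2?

Escape tone.

The harmony at that moment is A major triad (A, C#, E); D5 is not a chord tone.
It is approached by step down from E5 and left by leap up to A5.
Step in, leap out, on a weak beat — an escape tone.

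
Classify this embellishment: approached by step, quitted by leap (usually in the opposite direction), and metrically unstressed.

Escape tone.

Approach: by step. Departure: by leap. Metric position: weak.
Step in, leap out, from a weak position — an escape tone (échappée). (It is the mirror image of the appoggiatura, which leaps in and steps out on a strong beat.)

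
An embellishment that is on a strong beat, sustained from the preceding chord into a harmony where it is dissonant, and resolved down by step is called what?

Approach: by preparation — the pitch is first a chord tone, then held (tied or repeated) while the harmony changes under it. Departure: down by step. Metric position: strong.
A prepared dissonance that resolves downward by step — a suspension. (The same figure resolving upward would be a retardation.)

Suspension.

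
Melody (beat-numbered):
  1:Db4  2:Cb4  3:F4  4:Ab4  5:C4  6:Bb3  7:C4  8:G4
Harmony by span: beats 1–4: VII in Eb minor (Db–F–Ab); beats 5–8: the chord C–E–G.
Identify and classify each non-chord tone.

The harmony at that moment is Db major triad (Db, F, Ab); Cb4 is not a chord tone.
It is approached by step down from Db4 and left by leap up to F4.
Step in, leap out — an escape tone.
The harmony at that moment is C major triad (C, E, G); Bb3 is not a chord tone.
It is approached by step down from C4 and left by step up to C4.
Step away and step back to the same note — a neighbor tone (lower neighbor).

Cb4 (beat 2) — escape tone; Bb3 (beat 6) — neighbor tone.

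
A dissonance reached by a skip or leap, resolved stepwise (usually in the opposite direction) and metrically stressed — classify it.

Approach: by leap. Departure: by step. Metric position: strong.
Leap in, step out, in a metrically strong position — an appoggiatura. (It is the mirror image of the escape tone, which steps in and leaps out from a weak position.)

Appoggiatura.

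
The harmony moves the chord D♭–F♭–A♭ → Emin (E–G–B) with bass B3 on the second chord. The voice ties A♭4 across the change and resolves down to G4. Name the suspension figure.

At the second chord the bass is B3. The suspended A♭4 lies a seventh above the bass; after resolving down by step to G4, the interval above the bass becomes a sixth.
Suspension figures are named by those two intervals: 7–6.

7–6 suspension.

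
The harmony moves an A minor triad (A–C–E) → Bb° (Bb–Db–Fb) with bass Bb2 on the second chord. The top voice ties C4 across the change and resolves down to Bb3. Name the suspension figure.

9–8 suspension.

At the second chord the bass is Bb2. The suspended C4 lies a ninth above the bass; after resolving down by step to Bb3, the interval above the bass becomes an octave.
Suspension figures are named by those two intervals: 9–8.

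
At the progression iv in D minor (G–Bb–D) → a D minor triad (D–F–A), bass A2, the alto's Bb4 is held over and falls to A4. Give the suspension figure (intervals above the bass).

9–8 suspension.

At the second chord the bass is A2. The suspended Bb4 lies a ninth above the bass; after resolving down by step to A4, the interval above the bass becomes an octave.
Suspension figures are named by those two intervals: 9–8.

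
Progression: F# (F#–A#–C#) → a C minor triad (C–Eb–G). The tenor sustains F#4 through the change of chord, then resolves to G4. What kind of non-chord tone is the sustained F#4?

F#4 is a retardation.

The harmony at that moment is C minor triad (C, Eb, G); F#4 is not a chord tone.
It is held over (the same pitch as the preceding F#4) and left by step up to G4.
Held over from the previous chord and resolving up by step — a retardation.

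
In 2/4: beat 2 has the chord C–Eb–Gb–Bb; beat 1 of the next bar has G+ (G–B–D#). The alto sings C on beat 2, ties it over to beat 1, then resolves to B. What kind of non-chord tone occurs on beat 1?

The harmony at that moment is G augmented triad (G, B, D#); C is not a chord tone.
It is held over (the same pitch as the preceding C) and left by step down to B.
Held over from the previous chord and resolving down by step — a suspension.

Suspension.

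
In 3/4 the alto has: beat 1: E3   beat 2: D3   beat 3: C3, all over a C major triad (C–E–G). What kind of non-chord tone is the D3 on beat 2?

Passing tone.

The harmony at that moment is C major triad (C, E, G); D3 is not a chord tone.
It is approached by step down from E3 and left by step down to C3.
Step in, step out in the same direction — a passing tone.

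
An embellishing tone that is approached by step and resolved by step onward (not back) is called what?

Approach: by step. Departure: by step, continuing in the same direction.
Stepwise on both sides with no change of direction means the note fills in the space between two different chord tones — a passing tone. (Had it turned back to its starting note it would be a neighbor tone instead.)

Passing tone.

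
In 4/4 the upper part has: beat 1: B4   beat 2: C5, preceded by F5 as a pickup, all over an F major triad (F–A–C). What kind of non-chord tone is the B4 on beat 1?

The harmony at that moment is F major triad (F, A, C); B4 is not a chord tone.
It is approached by leap down from F5 and left by step up to C5.
Leap in, step out, metrically accented — an appoggiatura.

Appoggiatura.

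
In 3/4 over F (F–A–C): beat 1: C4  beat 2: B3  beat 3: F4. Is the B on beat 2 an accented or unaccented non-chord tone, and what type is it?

The harmony at that moment is F major triad (F, A, C); B3 is not a chord tone.
It is approached by step down from C4 and left by leap up to F4.
Step in, leap out — an escape tone.
It falls on a weak beat, so it is unaccented.

Unaccented escape tone.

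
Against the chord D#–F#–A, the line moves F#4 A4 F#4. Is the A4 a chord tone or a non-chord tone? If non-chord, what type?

D# diminished triad contains D#, F#, A; A is the fifth, so it is a chord tone.

Chord tone (the fifth of D# diminished triad).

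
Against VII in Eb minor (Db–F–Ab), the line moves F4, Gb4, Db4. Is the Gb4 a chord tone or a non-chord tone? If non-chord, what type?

The harmony at that moment is Db major triad (Db, F, Ab); Gb4 is not a chord tone.
It is approached by step up from F4 and left by leap down to Db4.
Step in, leap out — an escape tone.

Non-chord tone — an escape tone.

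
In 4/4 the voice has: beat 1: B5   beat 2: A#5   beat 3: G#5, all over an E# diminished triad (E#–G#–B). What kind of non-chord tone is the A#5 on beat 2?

Passing tone.

The harmony at that moment is E# diminished triad (E#, G#, B); A#5 is not a chord tone.
It is approached by step down from B5 and left by step down to G#5.
Step in, step out in the same direction — a passing tone.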